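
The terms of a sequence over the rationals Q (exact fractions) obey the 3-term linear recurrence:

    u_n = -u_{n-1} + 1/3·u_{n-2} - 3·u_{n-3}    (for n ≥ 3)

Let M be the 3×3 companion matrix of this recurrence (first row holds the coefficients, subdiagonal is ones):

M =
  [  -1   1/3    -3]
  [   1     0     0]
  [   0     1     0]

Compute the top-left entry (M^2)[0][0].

(M^2)[0][0] is the top entry after applying M 2 times to the unit state (1, 0, 0). Equivalently it is h_{4} for the auxiliary sequence (h_n) obeying the same recurrence with h_2 = 1 and h_i = 0 for 0 ≤ i < 2:
h_3 = -1·1 + 1/3·0 + -3·0 = -1
h_4 = -1·-1 + 1/3·1 + -3·0 = 4/3

4/3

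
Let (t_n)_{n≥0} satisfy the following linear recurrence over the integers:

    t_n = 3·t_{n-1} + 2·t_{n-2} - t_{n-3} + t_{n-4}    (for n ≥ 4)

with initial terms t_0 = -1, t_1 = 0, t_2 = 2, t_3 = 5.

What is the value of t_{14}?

5058146

t_4 = 3·5 + 2·2 + -1·0 + 1·-1 = 18
t_5 = 3·18 + 2·5 + -1·2 + 1·0 = 62
t_6 = 3·62 + 2·18 + -1·5 + 1·2 = 219
t_7 = 3·219 + 2·62 + -1·18 + 1·5 = 768
t_8 = 3·768 + 2·219 + -1·62 + 1·18 = 2698
t_9 = 3·2698 + 2·768 + -1·219 + 1·62 = 9473
t_10 = 3·9473 + 2·2698 + -1·768 + 1·219 = 33266
t_11 = 3·33266 + 2·9473 + -1·2698 + 1·768 = 116814
t_12 = 3·116814 + 2·33266 + -1·9473 + 1·2698 = 410199
t_13 = 3·410199 + 2·116814 + -1·33266 + 1·9473 = 1440432
t_14 = 3·1440432 + 2·410199 + -1·116814 + 1·33266 = 5058146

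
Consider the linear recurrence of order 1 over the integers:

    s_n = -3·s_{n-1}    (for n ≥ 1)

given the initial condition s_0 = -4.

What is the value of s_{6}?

-2916

s_1 = -3·-4 = 12
s_2 = -3·12 = -36
s_3 = -3·-36 = 108
s_4 = -3·108 = -324
s_5 = -3·-324 = 972
s_6 = -3·972 = -2916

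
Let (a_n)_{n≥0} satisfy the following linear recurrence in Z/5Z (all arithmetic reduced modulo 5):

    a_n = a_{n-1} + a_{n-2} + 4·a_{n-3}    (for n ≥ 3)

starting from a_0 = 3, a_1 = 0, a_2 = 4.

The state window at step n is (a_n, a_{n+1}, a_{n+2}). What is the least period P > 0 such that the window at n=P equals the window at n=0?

10

n=0: window = (3, 0, 4)
n=1: window = (0, 4, 1)
n=2: window = (4, 1, 0)
n=3: window = (1, 0, 2)
n=4: window = (0, 2, 1)
n=5: window = (2, 1, 3)
n=6: window = (1, 3, 2)
n=7: window = (3, 2, 4)
n=8: window = (2, 4, 3)
n=9: window = (4, 3, 0)
n=10: window = (3, 0, 4)
window at n=10 equals window at n=0 → period = 10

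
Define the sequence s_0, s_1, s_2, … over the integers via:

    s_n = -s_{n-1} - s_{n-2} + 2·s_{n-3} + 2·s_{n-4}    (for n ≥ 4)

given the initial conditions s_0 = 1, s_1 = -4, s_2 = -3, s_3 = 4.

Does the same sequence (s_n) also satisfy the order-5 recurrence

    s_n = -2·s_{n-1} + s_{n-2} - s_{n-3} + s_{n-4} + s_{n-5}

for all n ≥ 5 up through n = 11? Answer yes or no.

no

Terms s_0..s_11: 1, -4, -3, 4, -7, -11, 20, -15, -41, 74, -23, -163
n=5: candidate gives 18, actual s_5 = -11 ✗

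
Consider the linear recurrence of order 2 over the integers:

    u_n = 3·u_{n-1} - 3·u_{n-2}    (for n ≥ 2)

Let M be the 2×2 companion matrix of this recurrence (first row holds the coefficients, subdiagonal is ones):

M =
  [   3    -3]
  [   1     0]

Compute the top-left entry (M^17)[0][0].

(M^17)[0][0] is the top entry after applying M 17 times to the unit state (1, 0). Equivalently it is h_{18} for the auxiliary sequence (h_n) obeying the same recurrence with h_1 = 1 and h_i = 0 for 0 ≤ i < 1:
h_2 = 3·1 + -3·0 = 3
h_3 = 3·3 + -3·1 = 6
h_4 = 3·6 + -3·3 = 9
h_5 = 3·9 + -3·6 = 9
h_6 = 3·9 + -3·9 = 0
h_7 = 3·0 + -3·9 = -27
h_8 = 3·-27 + -3·0 = -81
h_9 = 3·-81 + -3·-27 = -162
h_10 = 3·-162 + -3·-81 = -243
h_11 = 3·-243 + -3·-162 = -243
h_12 = 3·-243 + -3·-243 = 0
h_13 = 3·0 + -3·-243 = 729
h_14 = 3·729 + -3·0 = 2187
h_15 = 3·2187 + -3·729 = 4374
h_16 = 3·4374 + -3·2187 = 6561
h_17 = 3·6561 + -3·4374 = 6561
h_18 = 3·6561 + -3·6561 = 0

0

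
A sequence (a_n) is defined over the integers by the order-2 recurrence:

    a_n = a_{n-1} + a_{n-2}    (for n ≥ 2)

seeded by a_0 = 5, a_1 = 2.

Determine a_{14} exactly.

1919

a_2 = 1·2 + 1·5 = 7
a_3 = 1·7 + 1·2 = 9
a_4 = 1·9 + 1·7 = 16
a_5 = 1·16 + 1·9 = 25
a_6 = 1·25 + 1·16 = 41
a_7 = 1·41 + 1·25 = 66
a_8 = 1·66 + 1·41 = 107
a_9 = 1·107 + 1·66 = 173
a_10 = 1·173 + 1·107 = 280
a_11 = 1·280 + 1·173 = 453
a_12 = 1·453 + 1·280 = 733
a_13 = 1·733 + 1·453 = 1186
a_14 = 1·1186 + 1·733 = 1919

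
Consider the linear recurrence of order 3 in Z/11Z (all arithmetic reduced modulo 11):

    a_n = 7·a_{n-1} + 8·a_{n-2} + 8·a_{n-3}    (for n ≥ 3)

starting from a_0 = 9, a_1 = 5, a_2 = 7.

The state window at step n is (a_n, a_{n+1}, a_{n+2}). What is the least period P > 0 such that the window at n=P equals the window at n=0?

10

n=0: window = (9, 5, 7)
n=1: window = (5, 7, 7)
n=2: window = (7, 7, 2)
n=3: window = (7, 2, 5)
n=4: window = (2, 5, 8)
n=5: window = (5, 8, 2)
n=6: window = (8, 2, 8)
n=7: window = (2, 8, 4)
n=8: window = (8, 4, 9)
n=9: window = (4, 9, 5)
n=10: window = (9, 5, 7)
window at n=10 equals window at n=0 → period = 10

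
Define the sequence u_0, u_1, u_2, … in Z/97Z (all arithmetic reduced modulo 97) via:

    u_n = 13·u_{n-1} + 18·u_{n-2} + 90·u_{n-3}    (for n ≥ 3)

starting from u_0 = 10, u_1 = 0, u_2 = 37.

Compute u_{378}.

u_3 = 13·37 + 18·0 + 90·10 = 23
u_4 = 13·23 + 18·37 + 90·0 = 92
u_5 = 13·92 + 18·23 + 90·37 = 90
u_6 = 13·90 + 18·92 + 90·23 = 46
u_7 = 13·46 + 18·90 + 90·92 = 22
u_8 = 13·22 + 18·46 + 90·90 = 96
Continuing the recurrence:
  u_9 = 61;  u_10 = 39;  u_11 = 60;  u_12 = 85;  u_13 = 69;  u_14 = 67
  u_15 = 63;  u_16 = 87;  u_17 = 50;  u_18 = 29;  u_19 = 86;  u_20 = 29
  u_21 = 73;  u_22 = 93;  u_23 = 89;  u_24 = 89;  u_25 = 71;  u_26 = 59
  u_27 = 64;  u_28 = 39;  u_29 = 82;  u_30 = 59;  u_31 = 30;  u_32 = 5
  u_33 = 95;  u_34 = 48;  u_35 = 68;  u_36 = 16;  u_37 = 29;  u_38 = 92
  u_39 = 54;  u_40 = 21;  u_41 = 19;  u_42 = 53;  u_43 = 11;  u_44 = 91
  u_45 = 40;  u_46 = 44;  u_47 = 73;  u_48 = 6;  u_49 = 17;  u_50 = 12
  u_51 = 32;  u_52 = 28;  u_53 = 80;  u_54 = 59;  u_55 = 71;  u_56 = 67
  u_57 = 87;  u_58 = 94;  u_59 = 88;  u_60 = 93;  u_61 = 1;  u_62 = 4
  u_63 = 1;  u_64 = 78;  u_65 = 34;  u_66 = 93;  u_67 = 14;  u_68 = 66
  u_69 = 71;  u_70 = 73;  u_71 = 19;  u_72 = 94;  u_73 = 83;  u_74 = 19
  u_75 = 16;  u_76 = 66;  u_77 = 43;  u_78 = 83;  u_79 = 33;  u_80 = 70
  u_81 = 50;  u_82 = 30;  u_83 = 24;  u_84 = 17;  u_85 = 55;  u_86 = 77
  u_87 = 29;  u_88 = 20;  u_89 = 49;  u_90 = 18;  u_91 = 6;  u_92 = 59
  u_93 = 70;  u_94 = 87;  u_95 = 38;  u_96 = 18;  u_97 = 18;  u_98 = 1
  u_99 = 17;  u_100 = 16;  u_101 = 22;  u_102 = 67;  u_103 = 88;  u_104 = 62
  u_105 = 78;  u_106 = 59;  u_107 = 88;  u_108 = 11;  u_109 = 53;  u_110 = 77
  u_111 = 35;  u_112 = 15;  u_113 = 92;  u_114 = 57;  u_115 = 61;  u_116 = 11
  u_117 = 66;  u_118 = 47;  u_119 = 73;  u_120 = 72;  u_121 = 78;  u_122 = 53
  u_123 = 37;  u_124 = 16;  u_125 = 18;  u_126 = 69;  u_127 = 42;  u_128 = 13
  u_129 = 54;  u_130 = 60;  u_131 = 12;  u_132 = 82;  u_133 = 86;  u_134 = 85
  u_135 = 42;  u_136 = 19;  u_137 = 20;  u_138 = 17;  u_139 = 60;  u_140 = 73
  u_141 = 67;  u_142 = 19;  u_143 = 69;  u_144 = 91;  u_145 = 61;  u_146 = 8
  u_147 = 80;  u_148 = 78;  u_149 = 70;  u_150 = 8;  u_151 = 42;  u_152 = 6
  u_153 = 2;  u_154 = 34;  u_155 = 48;  u_156 = 58;  u_157 = 22;  u_158 = 24
  u_159 = 11;  u_160 = 33;  u_161 = 71;  u_162 = 82;  u_163 = 76;  u_164 = 27
  u_165 = 78;  u_166 = 95;  u_167 = 25;  u_168 = 34;  u_169 = 33;  u_170 = 90
  u_171 = 71;  u_172 = 81;  u_173 = 52;  u_174 = 85;  u_175 = 19;  u_176 = 55
  u_177 = 74;  u_178 = 73;  u_179 = 53;  u_180 = 30;  u_181 = 57;  u_182 = 37
  u_183 = 36;  u_184 = 56;  u_185 = 50;  u_186 = 48;  u_187 = 65;  u_188 = 1
  u_189 = 71;  u_190 = 1;  u_191 = 23;  u_192 = 14;  u_193 = 7;  u_194 = 85
  u_195 = 66;  u_196 = 11;  u_197 = 57;  u_198 = 89;  u_199 = 69;  u_200 = 63
  u_201 = 80;  u_202 = 42;  u_203 = 90;  u_204 = 8;  u_205 = 72;  u_206 = 62
  u_207 = 9;  u_208 = 50;  u_209 = 87;  u_210 = 28;  u_211 = 28;  u_212 = 65
  u_213 = 86;  u_214 = 55;  u_215 = 62;  u_216 = 30;  u_217 = 54;  u_218 = 32
  u_219 = 14;  u_220 = 89;  u_221 = 21;  u_222 = 31;  u_223 = 61;  u_224 = 40
  u_225 = 43;  u_226 = 76;  u_227 = 27;  u_228 = 60;  u_229 = 55;  u_230 = 54
  u_231 = 11;  u_232 = 51;  u_233 = 95;  u_234 = 39;  u_235 = 17;  u_236 = 64
  u_237 = 89;  u_238 = 56;  u_239 = 39;  u_240 = 19;  u_241 = 72;  u_242 = 35
  u_243 = 66;  u_244 = 14;  u_245 = 58;  u_246 = 59;  u_247 = 64;  u_248 = 33
  u_249 = 4;  u_250 = 4;  u_251 = 87;  u_252 = 11;  u_253 = 32;  u_254 = 5
  u_255 = 79;  u_256 = 20;  u_257 = 95;  u_258 = 72;  u_259 = 81;  u_260 = 35
  u_261 = 51;  u_262 = 47;  u_263 = 23;  u_264 = 12;  u_265 = 47;  u_266 = 84
  u_267 = 11;  u_268 = 65;  u_269 = 67;  u_270 = 24;  u_271 = 93;  u_272 = 8
  u_273 = 58;  u_274 = 53;  u_275 = 28;  u_276 = 39;  u_277 = 58;  u_278 = 96
  u_279 = 79;  u_280 = 21;  u_281 = 53;  u_282 = 29;  u_283 = 20;  u_284 = 23
  u_285 = 68;  u_286 = 91;  u_287 = 15;  u_288 = 96;  u_289 = 8;  u_290 = 78
  u_291 = 1;  u_292 = 3;  u_293 = 93;  u_294 = 92;  u_295 = 36;  u_296 = 18
  u_297 = 44;  u_298 = 62;  u_299 = 17;  u_300 = 59;  u_301 = 57;  u_302 = 35
  u_303 = 1;  u_304 = 50;  u_305 = 35;  u_306 = 87;  u_307 = 53;  u_308 = 70
  u_309 = 91;  u_310 = 35;  u_311 = 51;  u_312 = 74;  u_313 = 83;  u_314 = 17
  u_315 = 33;  u_316 = 57;  u_317 = 52;  u_318 = 16;  u_319 = 66;  u_320 = 6
  u_321 = 87;  u_322 = 1;  u_323 = 82;  u_324 = 87;  u_325 = 78;  u_326 = 66
  u_327 = 4;  u_328 = 15;  u_329 = 96;  u_330 = 35;  u_331 = 41;  u_332 = 6
  u_333 = 86;  u_334 = 66;  u_335 = 36;  u_336 = 84;  u_337 = 17;  u_338 = 26
  u_339 = 56;  u_340 = 10;  u_341 = 83;  u_342 = 91;  u_343 = 85;  u_344 = 28
  u_345 = 93;  u_346 = 51;  u_347 = 7;  u_348 = 67;  u_349 = 58;  u_350 = 68
  u_351 = 4;  u_352 = 94;  u_353 = 42;  u_354 = 76;  u_355 = 19;  u_356 = 60
  u_357 = 8;  u_358 = 81;  u_359 = 1;  u_360 = 57;  u_361 = 95;  u_362 = 23
  u_363 = 58;  u_364 = 18;  u_365 = 50;  u_366 = 83;  u_367 = 10;  u_368 = 13
  u_369 = 59;  u_370 = 58;  u_371 = 76;  u_372 = 67;  u_373 = 87;  u_374 = 59
  u_375 = 21;  u_376 = 47
u_377 = 13·47 + 18·21 + 90·59 = 91
u_378 = 13·91 + 18·47 + 90·21 = 39

39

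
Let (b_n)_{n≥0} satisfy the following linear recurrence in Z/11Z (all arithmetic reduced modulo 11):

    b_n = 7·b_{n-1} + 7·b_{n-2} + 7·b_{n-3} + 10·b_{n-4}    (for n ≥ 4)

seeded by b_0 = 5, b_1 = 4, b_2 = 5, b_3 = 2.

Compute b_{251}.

7

b_4 = 7·2 + 7·5 + 7·4 + 10·5 = 6
b_5 = 7·6 + 7·2 + 7·5 + 10·4 = 10
b_6 = 7·10 + 7·6 + 7·2 + 10·5 = 0
b_7 = 7·0 + 7·10 + 7·6 + 10·2 = 0
b_8 = 7·0 + 7·0 + 7·10 + 10·6 = 9
b_9 = 7·9 + 7·0 + 7·0 + 10·10 = 9
b_10 = 7·9 + 7·9 + 7·0 + 10·0 = 5
b_11 = 7·5 + 7·9 + 7·9 + 10·0 = 7
b_12 = 7·7 + 7·5 + 7·9 + 10·9 = 6
b_13 = 7·6 + 7·7 + 7·5 + 10·9 = 7
b_14 = 7·7 + 7·6 + 7·7 + 10·5 = 3
b_15 = 7·3 + 7·7 + 7·6 + 10·7 = 6
b_16 = 7·6 + 7·3 + 7·7 + 10·6 = 7
b_17 = 7·7 + 7·6 + 7·3 + 10·7 = 6
b_18 = 7·6 + 7·7 + 7·6 + 10·3 = 9
b_19 = 7·9 + 7·6 + 7·7 + 10·6 = 5
b_20 = 7·5 + 7·9 + 7·6 + 10·7 = 1
b_21 = 7·1 + 7·5 + 7·9 + 10·6 = 0
b_22 = 7·0 + 7·1 + 7·5 + 10·9 = 0
b_23 = 7·0 + 7·0 + 7·1 + 10·5 = 2
b_24 = 7·2 + 7·0 + 7·0 + 10·1 = 2
b_25 = 7·2 + 7·2 + 7·0 + 10·0 = 6
b_26 = 7·6 + 7·2 + 7·2 + 10·0 = 4
b_27 = 7·4 + 7·6 + 7·2 + 10·2 = 5
b_28 = 7·5 + 7·4 + 7·6 + 10·2 = 4
b_29 = 7·4 + 7·5 + 7·4 + 10·6 = 8
b_30 = 7·8 + 7·4 + 7·5 + 10·4 = 5
b_31 = 7·5 + 7·8 + 7·4 + 10·5 = 4
b_32 = 7·4 + 7·5 + 7·8 + 10·4 = 5
b_33 = 7·5 + 7·4 + 7·5 + 10·8 = 2
(b_30, b_31, b_32, b_33) = (5, 4, 5, 2) = (b_0, b_1, b_2, b_3), so the sequence has period 30.
251 ≡ 11 (mod 30), hence b_251 = b_11 = 7.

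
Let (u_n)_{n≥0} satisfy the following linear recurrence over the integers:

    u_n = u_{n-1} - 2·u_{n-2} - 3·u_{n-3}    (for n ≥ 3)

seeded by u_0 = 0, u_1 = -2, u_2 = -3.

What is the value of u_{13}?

-4045

u_3 = 1·-3 + -2·-2 + -3·0 = 1
u_4 = 1·1 + -2·-3 + -3·-2 = 13
u_5 = 1·13 + -2·1 + -3·-3 = 20
u_6 = 1·20 + -2·13 + -3·1 = -9
u_7 = 1·-9 + -2·20 + -3·13 = -88
u_8 = 1·-88 + -2·-9 + -3·20 = -130
u_9 = 1·-130 + -2·-88 + -3·-9 = 73
u_10 = 1·73 + -2·-130 + -3·-88 = 597
u_11 = 1·597 + -2·73 + -3·-130 = 841
u_12 = 1·841 + -2·597 + -3·73 = -572
u_13 = 1·-572 + -2·841 + -3·597 = -4045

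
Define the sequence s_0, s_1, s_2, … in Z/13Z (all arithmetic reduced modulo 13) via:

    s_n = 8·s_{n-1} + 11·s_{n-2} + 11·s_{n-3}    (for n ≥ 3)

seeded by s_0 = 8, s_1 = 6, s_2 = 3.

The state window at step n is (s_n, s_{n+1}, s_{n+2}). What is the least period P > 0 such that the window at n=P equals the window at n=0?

2196

n=0: window = (8, 6, 3)
n=1: window = (6, 3, 9)
n=2: window = (3, 9, 2)
n=3: window = (9, 2, 5)
n=4: window = (2, 5, 5)
n=5: window = (5, 5, 0)
n=6: window = (5, 0, 6)
n=7: window = (0, 6, 12)
n=8: window = (6, 12, 6)
n=9: window = (12, 6, 12)
n=10: window = (6, 12, 8)
n=11: window = (12, 8, 2)
n=12: window = (8, 2, 2)
n=13: window = (2, 2, 9)
n=14: window = (2, 9, 12)
n=15: window = (9, 12, 9)
n=16: window = (12, 9, 4)
n=17: window = (9, 4, 3)
n=18: window = (4, 3, 11)
n=19: window = (3, 11, 9)
n=20: window = (11, 9, 5)
n=21: window = (9, 5, 0)
n=22: window = (5, 0, 11)
n=23: window = (0, 11, 0)
n=24: window = (11, 0, 4)
n=25: window = (0, 4, 10)
n=26: window = (4, 10, 7)
n=27: window = (10, 7, 2)
n=28: window = (7, 2, 8)
n=29: window = (2, 8, 7)
n=30: window = (8, 7, 10)
n=31: window = (7, 10, 11)
n=32: window = (10, 11, 2)
n=33: window = (11, 2, 0)
n=34: window = (2, 0, 0)
n=35: window = (0, 0, 9)
n=36: window = (0, 9, 7)
n=37: window = (9, 7, 12)
n=38: window = (7, 12, 12)
n=39: window = (12, 12, 6)
n=40: window = (12, 6, 0)
…
n=2194: window = (8, 8, 8)
n=2195: window = (8, 8, 6)
n=2196: window = (8, 6, 3)
window at n=2196 equals window at n=0 → period = 2196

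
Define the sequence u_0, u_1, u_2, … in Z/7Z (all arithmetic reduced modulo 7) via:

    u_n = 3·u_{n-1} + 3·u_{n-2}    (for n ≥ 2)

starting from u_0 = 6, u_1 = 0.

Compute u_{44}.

4

u_2 = 3·0 + 3·6 = 4
u_3 = 3·4 + 3·0 = 5
u_4 = 3·5 + 3·4 = 6
u_5 = 3·6 + 3·5 = 5
u_6 = 3·5 + 3·6 = 5
u_7 = 3·5 + 3·5 = 2
u_8 = 3·2 + 3·5 = 0
u_9 = 3·0 + 3·2 = 6
u_10 = 3·6 + 3·0 = 4
u_11 = 3·4 + 3·6 = 2
u_12 = 3·2 + 3·4 = 4
u_13 = 3·4 + 3·2 = 4
u_14 = 3·4 + 3·4 = 3
u_15 = 3·3 + 3·4 = 0
u_16 = 3·0 + 3·3 = 2
u_17 = 3·2 + 3·0 = 6
u_18 = 3·6 + 3·2 = 3
u_19 = 3·3 + 3·6 = 6
u_20 = 3·6 + 3·3 = 6
u_21 = 3·6 + 3·6 = 1
u_22 = 3·1 + 3·6 = 0
u_23 = 3·0 + 3·1 = 3
u_24 = 3·3 + 3·0 = 2
u_25 = 3·2 + 3·3 = 1
u_26 = 3·1 + 3·2 = 2
u_27 = 3·2 + 3·1 = 2
u_28 = 3·2 + 3·2 = 5
u_29 = 3·5 + 3·2 = 0
u_30 = 3·0 + 3·5 = 1
u_31 = 3·1 + 3·0 = 3
u_32 = 3·3 + 3·1 = 5
u_33 = 3·5 + 3·3 = 3
u_34 = 3·3 + 3·5 = 3
u_35 = 3·3 + 3·3 = 4
u_36 = 3·4 + 3·3 = 0
u_37 = 3·0 + 3·4 = 5
u_38 = 3·5 + 3·0 = 1
u_39 = 3·1 + 3·5 = 4
u_40 = 3·4 + 3·1 = 1
u_41 = 3·1 + 3·4 = 1
u_42 = 3·1 + 3·1 = 6
u_43 = 3·6 + 3·1 = 0
u_44 = 3·0 + 3·6 = 4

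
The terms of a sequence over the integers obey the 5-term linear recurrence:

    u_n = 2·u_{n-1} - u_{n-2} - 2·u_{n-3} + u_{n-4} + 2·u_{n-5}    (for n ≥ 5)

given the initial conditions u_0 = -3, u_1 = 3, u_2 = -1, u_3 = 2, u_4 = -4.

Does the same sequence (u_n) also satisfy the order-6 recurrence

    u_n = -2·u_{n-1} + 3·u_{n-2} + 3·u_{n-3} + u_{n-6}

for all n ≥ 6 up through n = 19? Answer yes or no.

no

Terms u_0..u_19: -3, 3, -1, 2, -4, -11, -17, -15, 9, 48, 78, 41, -113, -357, -509, -238, 716, 2105, 2747, 701
n=6: candidate gives 13, actual u_6 = -17 ✗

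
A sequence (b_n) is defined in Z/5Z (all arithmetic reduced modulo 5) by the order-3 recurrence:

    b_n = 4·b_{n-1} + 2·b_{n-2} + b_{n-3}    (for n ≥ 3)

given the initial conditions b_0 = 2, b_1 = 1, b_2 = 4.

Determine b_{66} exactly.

b_3 = 4·4 + 2·1 + 1·2 = 0
b_4 = 4·0 + 2·4 + 1·1 = 4
b_5 = 4·4 + 2·0 + 1·4 = 0
b_6 = 4·0 + 2·4 + 1·0 = 3
b_7 = 4·3 + 2·0 + 1·4 = 1
b_8 = 4·1 + 2·3 + 1·0 = 0
b_9 = 4·0 + 2·1 + 1·3 = 0
b_10 = 4·0 + 2·0 + 1·1 = 1
b_11 = 4·1 + 2·0 + 1·0 = 4
b_12 = 4·4 + 2·1 + 1·0 = 3
b_13 = 4·3 + 2·4 + 1·1 = 1
b_14 = 4·1 + 2·3 + 1·4 = 4
b_15 = 4·4 + 2·1 + 1·3 = 1
b_16 = 4·1 + 2·4 + 1·1 = 3
b_17 = 4·3 + 2·1 + 1·4 = 3
b_18 = 4·3 + 2·3 + 1·1 = 4
b_19 = 4·4 + 2·3 + 1·3 = 0
b_20 = 4·0 + 2·4 + 1·3 = 1
b_21 = 4·1 + 2·0 + 1·4 = 3
b_22 = 4·3 + 2·1 + 1·0 = 4
b_23 = 4·4 + 2·3 + 1·1 = 3
b_24 = 4·3 + 2·4 + 1·3 = 3
b_25 = 4·3 + 2·3 + 1·4 = 2
b_26 = 4·2 + 2·3 + 1·3 = 2
b_27 = 4·2 + 2·2 + 1·3 = 0
b_28 = 4·0 + 2·2 + 1·2 = 1
b_29 = 4·1 + 2·0 + 1·2 = 1
b_30 = 4·1 + 2·1 + 1·0 = 1
b_31 = 4·1 + 2·1 + 1·1 = 2
b_32 = 4·2 + 2·1 + 1·1 = 1
b_33 = 4·1 + 2·2 + 1·1 = 4
(b_31, b_32, b_33) = (2, 1, 4) = (b_0, b_1, b_2), so the sequence has period 31.
66 ≡ 4 (mod 31), hence b_66 = b_4 = 4.

4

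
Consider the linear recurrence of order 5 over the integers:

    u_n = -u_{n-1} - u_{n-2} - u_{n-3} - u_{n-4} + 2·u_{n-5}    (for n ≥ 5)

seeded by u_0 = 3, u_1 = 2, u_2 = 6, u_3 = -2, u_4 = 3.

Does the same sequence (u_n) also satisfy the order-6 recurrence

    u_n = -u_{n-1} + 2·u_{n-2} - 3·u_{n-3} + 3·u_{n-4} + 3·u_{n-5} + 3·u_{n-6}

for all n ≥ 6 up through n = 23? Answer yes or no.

Terms u_0..u_23: 3, 2, 6, -2, 3, -3, 0, 14, -18, 13, -15, 6, 42, -82, 75, -71, 48, 114, -330, 389, -363, 286, 246, -1218
n=6: candidate gives 48, actual u_6 = 0 ✗

no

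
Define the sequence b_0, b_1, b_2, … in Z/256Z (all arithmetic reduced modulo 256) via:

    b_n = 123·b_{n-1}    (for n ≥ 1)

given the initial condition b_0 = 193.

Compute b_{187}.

b_1 = 123·193 = 187
b_2 = 123·187 = 217
b_3 = 123·217 = 67
b_4 = 123·67 = 49
b_5 = 123·49 = 139
b_6 = 123·139 = 201
b_7 = 123·201 = 147
b_8 = 123·147 = 161
b_9 = 123·161 = 91
b_10 = 123·91 = 185
b_11 = 123·185 = 227
b_12 = 123·227 = 17
b_13 = 123·17 = 43
b_14 = 123·43 = 169
b_15 = 123·169 = 51
b_16 = 123·51 = 129
b_17 = 123·129 = 251
b_18 = 123·251 = 153
b_19 = 123·153 = 131
b_20 = 123·131 = 241
b_21 = 123·241 = 203
b_22 = 123·203 = 137
b_23 = 123·137 = 211
b_24 = 123·211 = 97
b_25 = 123·97 = 155
b_26 = 123·155 = 121
b_27 = 123·121 = 35
b_28 = 123·35 = 209
b_29 = 123·209 = 107
b_30 = 123·107 = 105
b_31 = 123·105 = 115
b_32 = 123·115 = 65
b_33 = 123·65 = 59
b_34 = 123·59 = 89
b_35 = 123·89 = 195
b_36 = 123·195 = 177
b_37 = 123·177 = 11
b_38 = 123·11 = 73
b_39 = 123·73 = 19
b_40 = 123·19 = 33
b_41 = 123·33 = 219
b_42 = 123·219 = 57
b_43 = 123·57 = 99
b_44 = 123·99 = 145
b_45 = 123·145 = 171
b_46 = 123·171 = 41
b_47 = 123·41 = 179
b_48 = 123·179 = 1
b_49 = 123·1 = 123
b_50 = 123·123 = 25
b_51 = 123·25 = 3
b_52 = 123·3 = 113
b_53 = 123·113 = 75
b_54 = 123·75 = 9
b_55 = 123·9 = 83
b_56 = 123·83 = 225
b_57 = 123·225 = 27
b_58 = 123·27 = 249
b_59 = 123·249 = 163
b_60 = 123·163 = 81
b_61 = 123·81 = 235
b_62 = 123·235 = 233
b_63 = 123·233 = 243
b_64 = 123·243 = 193
(b_64) = (193) = (b_0), so the sequence has period 64.
187 ≡ 59 (mod 64), hence b_187 = b_59 = 163.

163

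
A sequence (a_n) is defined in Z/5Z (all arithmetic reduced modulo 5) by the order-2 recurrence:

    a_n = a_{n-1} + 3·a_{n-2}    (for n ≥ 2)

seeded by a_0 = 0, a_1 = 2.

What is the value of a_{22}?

2

a_2 = 1·2 + 3·0 = 2
a_3 = 1·2 + 3·2 = 3
a_4 = 1·3 + 3·2 = 4
a_5 = 1·4 + 3·3 = 3
a_6 = 1·3 + 3·4 = 0
a_7 = 1·0 + 3·3 = 4
a_8 = 1·4 + 3·0 = 4
a_9 = 1·4 + 3·4 = 1
a_10 = 1·1 + 3·4 = 3
a_11 = 1·3 + 3·1 = 1
a_12 = 1·1 + 3·3 = 0
a_13 = 1·0 + 3·1 = 3
a_14 = 1·3 + 3·0 = 3
a_15 = 1·3 + 3·3 = 2
a_16 = 1·2 + 3·3 = 1
a_17 = 1·1 + 3·2 = 2
a_18 = 1·2 + 3·1 = 0
a_19 = 1·0 + 3·2 = 1
a_20 = 1·1 + 3·0 = 1
a_21 = 1·1 + 3·1 = 4
a_22 = 1·4 + 3·1 = 2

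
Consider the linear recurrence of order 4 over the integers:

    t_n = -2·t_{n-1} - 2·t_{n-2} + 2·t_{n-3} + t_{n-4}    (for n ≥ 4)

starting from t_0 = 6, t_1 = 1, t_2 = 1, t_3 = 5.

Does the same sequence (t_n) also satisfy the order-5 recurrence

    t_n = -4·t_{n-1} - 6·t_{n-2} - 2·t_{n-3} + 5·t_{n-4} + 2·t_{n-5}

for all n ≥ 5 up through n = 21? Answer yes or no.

Terms t_0..t_21: 6, 1, 1, 5, -4, 1, 17, -39, 42, 29, -203, 393, -280, -603, 2349, -3659, 1134, 9145, -25527, 31373, 7732, -120119
n=5: candidate gives 1, actual t_5 = 1 ✓
n=6: candidate gives 17, actual t_6 = 17 ✓
n=7: candidate gives -39, actual t_7 = -39 ✓
n=8: candidate gives 42, actual t_8 = 42 ✓
n=9: candidate gives 29, actual t_9 = 29 ✓
n=10: candidate gives -203, actual t_10 = -203 ✓
n=11: candidate gives 393, actual t_11 = 393 ✓
n=12: candidate gives -280, actual t_12 = -280 ✓
n=13: candidate gives -603, actual t_13 = -603 ✓
n=14: candidate gives 2349, actual t_14 = 2349 ✓
n=15: candidate gives -3659, actual t_15 = -3659 ✓
n=16: candidate gives 1134, actual t_16 = 1134 ✓
n=17: candidate gives 9145, actual t_17 = 9145 ✓
n=18: candidate gives -25527, actual t_18 = -25527 ✓
n=19: candidate gives 31373, actual t_19 = 31373 ✓
n=20: candidate gives 7732, actual t_20 = 7732 ✓
n=21: candidate gives -120119, actual t_21 = -120119 ✓

yes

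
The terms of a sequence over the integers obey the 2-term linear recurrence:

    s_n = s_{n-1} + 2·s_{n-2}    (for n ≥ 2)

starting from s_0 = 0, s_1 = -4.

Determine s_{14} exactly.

-21844

s_2 = 1·-4 + 2·0 = -4
s_3 = 1·-4 + 2·-4 = -12
s_4 = 1·-12 + 2·-4 = -20
s_5 = 1·-20 + 2·-12 = -44
s_6 = 1·-44 + 2·-20 = -84
s_7 = 1·-84 + 2·-44 = -172
s_8 = 1·-172 + 2·-84 = -340
s_9 = 1·-340 + 2·-172 = -684
s_10 = 1·-684 + 2·-340 = -1364
s_11 = 1·-1364 + 2·-684 = -2732
s_12 = 1·-2732 + 2·-1364 = -5460
s_13 = 1·-5460 + 2·-2732 = -10924
s_14 = 1·-10924 + 2·-5460 = -21844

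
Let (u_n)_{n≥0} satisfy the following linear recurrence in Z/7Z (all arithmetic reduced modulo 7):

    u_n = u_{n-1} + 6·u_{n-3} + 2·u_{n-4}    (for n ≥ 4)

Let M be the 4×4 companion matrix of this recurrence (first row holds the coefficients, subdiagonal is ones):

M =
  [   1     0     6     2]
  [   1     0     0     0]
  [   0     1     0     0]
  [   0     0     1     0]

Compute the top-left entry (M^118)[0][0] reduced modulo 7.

5

(M^118)[0][0] is the top entry after applying M 118 times to the unit state (1, 0, 0, 0). Equivalently it is h_{121} for the auxiliary sequence (h_n) obeying the same recurrence with h_3 = 1 and h_i = 0 for 0 ≤ i < 3:
h_4 = 1·1 + 0·0 + 6·0 + 2·0 = 1
h_5 = 1·1 + 0·1 + 6·0 + 2·0 = 1
h_6 = 1·1 + 0·1 + 6·1 + 2·0 = 0
h_7 = 1·0 + 0·1 + 6·1 + 2·1 = 1
h_8 = 1·1 + 0·0 + 6·1 + 2·1 = 2
h_9 = 1·2 + 0·1 + 6·0 + 2·1 = 4
h_10 = 1·4 + 0·2 + 6·1 + 2·0 = 3
h_11 = 1·3 + 0·4 + 6·2 + 2·1 = 3
h_12 = 1·3 + 0·3 + 6·4 + 2·2 = 3
h_13 = 1·3 + 0·3 + 6·3 + 2·4 = 1
h_14 = 1·1 + 0·3 + 6·3 + 2·3 = 4
h_15 = 1·4 + 0·1 + 6·3 + 2·3 = 0
h_16 = 1·0 + 0·4 + 6·1 + 2·3 = 5
h_17 = 1·5 + 0·0 + 6·4 + 2·1 = 3
h_18 = 1·3 + 0·5 + 6·0 + 2·4 = 4
h_19 = 1·4 + 0·3 + 6·5 + 2·0 = 6
h_20 = 1·6 + 0·4 + 6·3 + 2·5 = 6
h_21 = 1·6 + 0·6 + 6·4 + 2·3 = 1
h_22 = 1·1 + 0·6 + 6·6 + 2·4 = 3
h_23 = 1·3 + 0·1 + 6·6 + 2·6 = 2
h_24 = 1·2 + 0·3 + 6·1 + 2·6 = 6
h_25 = 1·6 + 0·2 + 6·3 + 2·1 = 5
h_26 = 1·5 + 0·6 + 6·2 + 2·3 = 2
h_27 = 1·2 + 0·5 + 6·6 + 2·2 = 0
h_28 = 1·0 + 0·2 + 6·5 + 2·6 = 0
h_29 = 1·0 + 0·0 + 6·2 + 2·5 = 1
h_30 = 1·1 + 0·0 + 6·0 + 2·2 = 5
h_31 = 1·5 + 0·1 + 6·0 + 2·0 = 5
h_32 = 1·5 + 0·5 + 6·1 + 2·0 = 4
h_33 = 1·4 + 0·5 + 6·5 + 2·1 = 1
h_34 = 1·1 + 0·4 + 6·5 + 2·5 = 6
h_35 = 1·6 + 0·1 + 6·4 + 2·5 = 5
h_36 = 1·5 + 0·6 + 6·1 + 2·4 = 5
h_37 = 1·5 + 0·5 + 6·6 + 2·1 = 1
h_38 = 1·1 + 0·5 + 6·5 + 2·6 = 1
h_39 = 1·1 + 0·1 + 6·5 + 2·5 = 6
h_40 = 1·6 + 0·1 + 6·1 + 2·5 = 1
h_41 = 1·1 + 0·6 + 6·1 + 2·1 = 2
h_42 = 1·2 + 0·1 + 6·6 + 2·1 = 5
h_43 = 1·5 + 0·2 + 6·1 + 2·6 = 2
h_44 = 1·2 + 0·5 + 6·2 + 2·1 = 2
h_45 = 1·2 + 0·2 + 6·5 + 2·2 = 1
h_46 = 1·1 + 0·2 + 6·2 + 2·5 = 2
h_47 = 1·2 + 0·1 + 6·2 + 2·2 = 4
h_48 = 1·4 + 0·2 + 6·1 + 2·2 = 0
h_49 = 1·0 + 0·4 + 6·2 + 2·1 = 0
h_50 = 1·0 + 0·0 + 6·4 + 2·2 = 0
h_51 = 1·0 + 0·0 + 6·0 + 2·4 = 1
(h_48, h_49, h_50, h_51) = (0, 0, 0, 1) = (h_0, h_1, h_2, h_3), so the sequence has period 48.
121 ≡ 25 (mod 48), hence h_121 = h_25 = 5.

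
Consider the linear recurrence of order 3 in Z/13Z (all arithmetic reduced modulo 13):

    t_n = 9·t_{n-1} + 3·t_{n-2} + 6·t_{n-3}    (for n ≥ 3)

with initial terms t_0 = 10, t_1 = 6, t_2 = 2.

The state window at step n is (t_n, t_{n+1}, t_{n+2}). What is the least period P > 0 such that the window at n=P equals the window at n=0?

n=0: window = (10, 6, 2)
n=1: window = (6, 2, 5)
n=2: window = (2, 5, 9)
n=3: window = (5, 9, 4)
n=4: window = (9, 4, 2)
n=5: window = (4, 2, 6)
n=6: window = (2, 6, 6)
n=7: window = (6, 6, 6)
n=8: window = (6, 6, 4)
n=9: window = (6, 4, 12)
n=10: window = (4, 12, 0)
n=11: window = (12, 0, 8)
n=12: window = (0, 8, 1)
n=13: window = (8, 1, 7)
n=14: window = (1, 7, 10)
n=15: window = (7, 10, 0)
n=16: window = (10, 0, 7)
n=17: window = (0, 7, 6)
n=18: window = (7, 6, 10)
n=19: window = (6, 10, 7)
n=20: window = (10, 7, 12)
n=21: window = (7, 12, 7)
n=22: window = (12, 7, 11)
n=23: window = (7, 11, 10)
n=24: window = (11, 10, 9)
n=25: window = (10, 9, 8)
n=26: window = (9, 8, 3)
n=27: window = (8, 3, 1)
n=28: window = (3, 1, 1)
n=29: window = (1, 1, 4)
n=30: window = (1, 4, 6)
n=31: window = (4, 6, 7)
n=32: window = (6, 7, 1)
n=33: window = (7, 1, 1)
n=34: window = (1, 1, 2)
n=35: window = (1, 2, 1)
n=36: window = (2, 1, 8)
n=37: window = (1, 8, 9)
n=38: window = (8, 9, 7)
n=39: window = (9, 7, 8)
n=40: window = (7, 8, 4)
…
n=166: window = (8, 8, 10)
n=167: window = (8, 10, 6)
n=168: window = (10, 6, 2)
window at n=168 equals window at n=0 → period = 168

168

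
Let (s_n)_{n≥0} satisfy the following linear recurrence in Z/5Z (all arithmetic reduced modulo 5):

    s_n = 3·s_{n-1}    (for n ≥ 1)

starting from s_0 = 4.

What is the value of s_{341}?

2

s_1 = 3·4 = 2
s_2 = 3·2 = 1
s_3 = 3·1 = 3
s_4 = 3·3 = 4
(s_4) = (4) = (s_0), so the sequence has period 4.
341 ≡ 1 (mod 4), hence s_341 = s_1 = 2.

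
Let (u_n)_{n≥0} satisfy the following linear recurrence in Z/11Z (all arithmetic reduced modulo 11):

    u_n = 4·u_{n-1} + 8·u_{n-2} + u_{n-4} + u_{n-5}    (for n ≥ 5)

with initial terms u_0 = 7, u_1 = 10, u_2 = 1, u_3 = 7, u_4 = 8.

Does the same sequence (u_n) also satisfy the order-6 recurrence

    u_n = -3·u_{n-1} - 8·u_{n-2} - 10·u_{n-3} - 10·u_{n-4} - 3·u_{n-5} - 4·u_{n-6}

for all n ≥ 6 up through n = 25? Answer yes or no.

Terms u_0..u_25: 7, 10, 1, 7, 8, 6, 0, 1, 8, 10, 0, 4, 3, 7, 7, 0, 8, 9, 4, 7, 2, 4, 1, 3, 7, 3
n=6: candidate gives 0, actual u_6 = 0 ✓
n=7: candidate gives 1, actual u_7 = 1 ✓
n=8: candidate gives 8, actual u_8 = 8 ✓
n=9: candidate gives 10, actual u_9 = 10 ✓
n=10: candidate gives 0, actual u_10 = 0 ✓
n=11: candidate gives 4, actual u_11 = 4 ✓
n=12: candidate gives 3, actual u_12 = 3 ✓
n=13: candidate gives 7, actual u_13 = 7 ✓
n=14: candidate gives 7, actual u_14 = 7 ✓
n=15: candidate gives 0, actual u_15 = 0 ✓
n=16: candidate gives 8, actual u_16 = 8 ✓
n=17: candidate gives 9, actual u_17 = 9 ✓
n=18: candidate gives 4, actual u_18 = 4 ✓
n=19: candidate gives 7, actual u_19 = 7 ✓
n=20: candidate gives 2, actual u_20 = 2 ✓
n=21: candidate gives 4, actual u_21 = 4 ✓
n=22: candidate gives 1, actual u_22 = 1 ✓
n=23: candidate gives 3, actual u_23 = 3 ✓
n=24: candidate gives 7, actual u_24 = 7 ✓
n=25: candidate gives 3, actual u_25 = 3 ✓

yes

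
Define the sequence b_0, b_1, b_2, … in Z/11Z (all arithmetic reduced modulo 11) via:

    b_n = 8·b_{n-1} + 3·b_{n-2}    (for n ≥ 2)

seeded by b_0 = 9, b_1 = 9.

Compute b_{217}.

1

b_2 = 8·9 + 3·9 = 0
b_3 = 8·0 + 3·9 = 5
b_4 = 8·5 + 3·0 = 7
b_5 = 8·7 + 3·5 = 5
b_6 = 8·5 + 3·7 = 6
b_7 = 8·6 + 3·5 = 8
Continuing the recurrence:
  b_8 = 5;  b_9 = 9;  b_10 = 10;  b_11 = 8;  b_12 = 6;  b_13 = 6
  b_14 = 0;  b_15 = 7;  b_16 = 1;  b_17 = 7;  b_18 = 4;  b_19 = 9
  b_20 = 7;  b_21 = 6;  b_22 = 3;  b_23 = 9;  b_24 = 4;  b_25 = 4
  b_26 = 0;  b_27 = 1;  b_28 = 8;  b_29 = 1;  b_30 = 10;  b_31 = 6
  b_32 = 1;  b_33 = 4;  b_34 = 2;  b_35 = 6;  b_36 = 10;  b_37 = 10
  b_38 = 0;  b_39 = 8;  b_40 = 9;  b_41 = 8;  b_42 = 3;  b_43 = 4
  b_44 = 8;  b_45 = 10;  b_46 = 5;  b_47 = 4;  b_48 = 3;  b_49 = 3
  b_50 = 0;  b_51 = 9;  b_52 = 6;  b_53 = 9;  b_54 = 2;  b_55 = 10
  b_56 = 9;  b_57 = 3;  b_58 = 7;  b_59 = 10;  b_60 = 2;  b_61 = 2
  b_62 = 0;  b_63 = 6;  b_64 = 4;  b_65 = 6;  b_66 = 5;  b_67 = 3
  b_68 = 6;  b_69 = 2;  b_70 = 1;  b_71 = 3;  b_72 = 5;  b_73 = 5
  b_74 = 0;  b_75 = 4;  b_76 = 10;  b_77 = 4;  b_78 = 7;  b_79 = 2
  b_80 = 4;  b_81 = 5;  b_82 = 8;  b_83 = 2;  b_84 = 7;  b_85 = 7
  b_86 = 0;  b_87 = 10;  b_88 = 3;  b_89 = 10;  b_90 = 1;  b_91 = 5
  b_92 = 10;  b_93 = 7;  b_94 = 9;  b_95 = 5;  b_96 = 1;  b_97 = 1
  b_98 = 0;  b_99 = 3;  b_100 = 2;  b_101 = 3;  b_102 = 8;  b_103 = 7
  b_104 = 3;  b_105 = 1;  b_106 = 6;  b_107 = 7;  b_108 = 8;  b_109 = 8
  b_110 = 0;  b_111 = 2;  b_112 = 5;  b_113 = 2;  b_114 = 9;  b_115 = 1
  b_116 = 2;  b_117 = 8;  b_118 = 4;  b_119 = 1;  b_120 = 9;  b_121 = 9
  b_122 = 0;  b_123 = 5;  b_124 = 7;  b_125 = 5;  b_126 = 6;  b_127 = 8
  b_128 = 5;  b_129 = 9;  b_130 = 10;  b_131 = 8;  b_132 = 6;  b_133 = 6
  b_134 = 0;  b_135 = 7;  b_136 = 1;  b_137 = 7;  b_138 = 4;  b_139 = 9
  b_140 = 7;  b_141 = 6;  b_142 = 3;  b_143 = 9;  b_144 = 4;  b_145 = 4
  b_146 = 0;  b_147 = 1;  b_148 = 8;  b_149 = 1;  b_150 = 10;  b_151 = 6
  b_152 = 1;  b_153 = 4;  b_154 = 2;  b_155 = 6;  b_156 = 10;  b_157 = 10
  b_158 = 0;  b_159 = 8;  b_160 = 9;  b_161 = 8;  b_162 = 3;  b_163 = 4
  b_164 = 8;  b_165 = 10;  b_166 = 5;  b_167 = 4;  b_168 = 3;  b_169 = 3
  b_170 = 0;  b_171 = 9;  b_172 = 6;  b_173 = 9;  b_174 = 2;  b_175 = 10
  b_176 = 9;  b_177 = 3;  b_178 = 7;  b_179 = 10;  b_180 = 2;  b_181 = 2
  b_182 = 0;  b_183 = 6;  b_184 = 4;  b_185 = 6;  b_186 = 5;  b_187 = 3
  b_188 = 6;  b_189 = 2;  b_190 = 1;  b_191 = 3;  b_192 = 5;  b_193 = 5
  b_194 = 0;  b_195 = 4;  b_196 = 10;  b_197 = 4;  b_198 = 7;  b_199 = 2
  b_200 = 4;  b_201 = 5;  b_202 = 8;  b_203 = 2;  b_204 = 7;  b_205 = 7
  b_206 = 0;  b_207 = 10;  b_208 = 3;  b_209 = 10;  b_210 = 1;  b_211 = 5
  b_212 = 10;  b_213 = 7;  b_214 = 9;  b_215 = 5
b_216 = 8·5 + 3·9 = 1
b_217 = 8·1 + 3·5 = 1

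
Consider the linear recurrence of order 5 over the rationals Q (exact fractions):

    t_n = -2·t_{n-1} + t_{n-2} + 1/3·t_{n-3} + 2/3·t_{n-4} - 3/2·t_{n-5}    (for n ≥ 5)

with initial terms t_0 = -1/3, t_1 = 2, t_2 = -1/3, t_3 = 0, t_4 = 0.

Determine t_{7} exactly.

140/9

t_5 = -2·0 + 1·0 + 1/3·-1/3 + 2/3·2 + -3/2·-1/3 = 31/18
t_6 = -2·31/18 + 1·0 + 1/3·0 + 2/3·-1/3 + -3/2·2 = -20/3
t_7 = -2·-20/3 + 1·31/18 + 1/3·0 + 2/3·0 + -3/2·-1/3 = 140/9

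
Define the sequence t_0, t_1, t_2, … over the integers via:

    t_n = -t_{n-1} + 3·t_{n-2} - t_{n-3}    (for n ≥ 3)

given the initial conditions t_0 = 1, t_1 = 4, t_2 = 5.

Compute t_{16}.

t_3 = -1·5 + 3·4 + -1·1 = 6
t_4 = -1·6 + 3·5 + -1·4 = 5
t_5 = -1·5 + 3·6 + -1·5 = 8
t_6 = -1·8 + 3·5 + -1·6 = 1
t_7 = -1·1 + 3·8 + -1·5 = 18
t_8 = -1·18 + 3·1 + -1·8 = -23
t_9 = -1·-23 + 3·18 + -1·1 = 76
t_10 = -1·76 + 3·-23 + -1·18 = -163
t_11 = -1·-163 + 3·76 + -1·-23 = 414
t_12 = -1·414 + 3·-163 + -1·76 = -979
t_13 = -1·-979 + 3·414 + -1·-163 = 2384
t_14 = -1·2384 + 3·-979 + -1·414 = -5735
t_15 = -1·-5735 + 3·2384 + -1·-979 = 13866
t_16 = -1·13866 + 3·-5735 + -1·2384 = -33455

-33455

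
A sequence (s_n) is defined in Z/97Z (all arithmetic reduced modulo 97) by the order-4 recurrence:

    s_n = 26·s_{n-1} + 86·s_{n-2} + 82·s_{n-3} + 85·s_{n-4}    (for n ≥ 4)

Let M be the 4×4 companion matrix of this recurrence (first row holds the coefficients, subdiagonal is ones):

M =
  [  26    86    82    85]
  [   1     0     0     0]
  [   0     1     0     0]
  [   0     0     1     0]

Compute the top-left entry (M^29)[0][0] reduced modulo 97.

(M^29)[0][0] is the top entry after applying M 29 times to the unit state (1, 0, 0, 0). Equivalently it is h_{32} for the auxiliary sequence (h_n) obeying the same recurrence with h_3 = 1 and h_i = 0 for 0 ≤ i < 3:
h_4 = 26·1 + 86·0 + 82·0 + 85·0 = 26
h_5 = 26·26 + 86·1 + 82·0 + 85·0 = 83
h_6 = 26·83 + 86·26 + 82·1 + 85·0 = 14
h_7 = 26·14 + 86·83 + 82·26 + 85·1 = 19
h_8 = 26·19 + 86·14 + 82·83 + 85·26 = 44
h_9 = 26·44 + 86·19 + 82·14 + 85·83 = 20
h_10 = 26·20 + 86·44 + 82·19 + 85·14 = 68
h_11 = 26·68 + 86·20 + 82·44 + 85·19 = 78
h_12 = 26·78 + 86·68 + 82·20 + 85·44 = 64
h_13 = 26·64 + 86·78 + 82·68 + 85·20 = 31
h_14 = 26·31 + 86·64 + 82·78 + 85·68 = 56
h_15 = 26·56 + 86·31 + 82·64 + 85·78 = 92
h_16 = 26·92 + 86·56 + 82·31 + 85·64 = 58
h_17 = 26·58 + 86·92 + 82·56 + 85·31 = 60
h_18 = 26·60 + 86·58 + 82·92 + 85·56 = 34
h_19 = 26·34 + 86·60 + 82·58 + 85·92 = 93
h_20 = 26·93 + 86·34 + 82·60 + 85·58 = 60
h_21 = 26·60 + 86·93 + 82·34 + 85·60 = 83
h_22 = 26·83 + 86·60 + 82·93 + 85·34 = 83
h_23 = 26·83 + 86·83 + 82·60 + 85·93 = 5
h_24 = 26·5 + 86·83 + 82·83 + 85·60 = 65
h_25 = 26·65 + 86·5 + 82·83 + 85·83 = 73
h_26 = 26·73 + 86·65 + 82·5 + 85·83 = 15
h_27 = 26·15 + 86·73 + 82·65 + 85·5 = 7
h_28 = 26·7 + 86·15 + 82·73 + 85·65 = 82
h_29 = 26·82 + 86·7 + 82·15 + 85·73 = 81
h_30 = 26·81 + 86·82 + 82·7 + 85·15 = 46
h_31 = 26·46 + 86·81 + 82·82 + 85·7 = 58
h_32 = 26·58 + 86·46 + 82·81 + 85·82 = 64

64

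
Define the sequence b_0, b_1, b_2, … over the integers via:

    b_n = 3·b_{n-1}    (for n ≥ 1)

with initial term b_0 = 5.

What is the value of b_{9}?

b_1 = 3·5 = 15
b_2 = 3·15 = 45
b_3 = 3·45 = 135
b_4 = 3·135 = 405
b_5 = 3·405 = 1215
b_6 = 3·1215 = 3645
b_7 = 3·3645 = 10935
b_8 = 3·10935 = 32805
b_9 = 3·32805 = 98415

98415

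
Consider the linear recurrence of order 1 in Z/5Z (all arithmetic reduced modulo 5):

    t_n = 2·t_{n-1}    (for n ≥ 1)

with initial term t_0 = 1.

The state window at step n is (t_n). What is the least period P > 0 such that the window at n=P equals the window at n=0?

n=0: window = (1)
n=1: window = (2)
n=2: window = (4)
n=3: window = (3)
n=4: window = (1)
window at n=4 equals window at n=0 → period = 4

4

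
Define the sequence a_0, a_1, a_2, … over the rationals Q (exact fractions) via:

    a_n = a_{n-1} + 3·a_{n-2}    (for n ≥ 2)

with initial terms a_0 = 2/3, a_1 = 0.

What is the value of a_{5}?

14

a_2 = 1·0 + 3·2/3 = 2
a_3 = 1·2 + 3·0 = 2
a_4 = 1·2 + 3·2 = 8
a_5 = 1·8 + 3·2 = 14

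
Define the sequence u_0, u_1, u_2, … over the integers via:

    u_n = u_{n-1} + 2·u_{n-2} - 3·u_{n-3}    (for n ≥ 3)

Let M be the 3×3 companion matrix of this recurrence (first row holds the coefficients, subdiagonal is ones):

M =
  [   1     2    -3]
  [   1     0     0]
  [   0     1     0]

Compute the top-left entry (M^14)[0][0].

153

(M^14)[0][0] is the top entry after applying M 14 times to the unit state (1, 0, 0). Equivalently it is h_{16} for the auxiliary sequence (h_n) obeying the same recurrence with h_2 = 1 and h_i = 0 for 0 ≤ i < 2:
h_3 = 1·1 + 2·0 + -3·0 = 1
h_4 = 1·1 + 2·1 + -3·0 = 3
h_5 = 1·3 + 2·1 + -3·1 = 2
h_6 = 1·2 + 2·3 + -3·1 = 5
h_7 = 1·5 + 2·2 + -3·3 = 0
h_8 = 1·0 + 2·5 + -3·2 = 4
h_9 = 1·4 + 2·0 + -3·5 = -11
h_10 = 1·-11 + 2·4 + -3·0 = -3
h_11 = 1·-3 + 2·-11 + -3·4 = -37
h_12 = 1·-37 + 2·-3 + -3·-11 = -10
h_13 = 1·-10 + 2·-37 + -3·-3 = -75
h_14 = 1·-75 + 2·-10 + -3·-37 = 16
h_15 = 1·16 + 2·-75 + -3·-10 = -104
h_16 = 1·-104 + 2·16 + -3·-75 = 153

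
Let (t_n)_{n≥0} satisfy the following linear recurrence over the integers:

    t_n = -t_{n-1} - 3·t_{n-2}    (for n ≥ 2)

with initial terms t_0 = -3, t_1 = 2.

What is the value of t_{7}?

-118

t_2 = -1·2 + -3·-3 = 7
t_3 = -1·7 + -3·2 = -13
t_4 = -1·-13 + -3·7 = -8
t_5 = -1·-8 + -3·-13 = 47
t_6 = -1·47 + -3·-8 = -23
t_7 = -1·-23 + -3·47 = -118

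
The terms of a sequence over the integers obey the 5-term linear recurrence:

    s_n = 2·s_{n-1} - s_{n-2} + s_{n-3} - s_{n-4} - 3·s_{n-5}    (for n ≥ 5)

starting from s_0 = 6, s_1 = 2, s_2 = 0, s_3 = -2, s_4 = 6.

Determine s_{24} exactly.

-156038

s_5 = 2·6 + -1·-2 + 1·0 + -1·2 + -3·6 = -6
s_6 = 2·-6 + -1·6 + 1·-2 + -1·0 + -3·2 = -26
s_7 = 2·-26 + -1·-6 + 1·6 + -1·-2 + -3·0 = -38
s_8 = 2·-38 + -1·-26 + 1·-6 + -1·6 + -3·-2 = -56
s_9 = 2·-56 + -1·-38 + 1·-26 + -1·-6 + -3·6 = -112
s_10 = 2·-112 + -1·-56 + 1·-38 + -1·-26 + -3·-6 = -162
s_11 = 2·-162 + -1·-112 + 1·-56 + -1·-38 + -3·-26 = -152
s_12 = 2·-152 + -1·-162 + 1·-112 + -1·-56 + -3·-38 = -84
s_13 = 2·-84 + -1·-152 + 1·-162 + -1·-112 + -3·-56 = 102
s_14 = 2·102 + -1·-84 + 1·-152 + -1·-162 + -3·-112 = 634
s_15 = 2·634 + -1·102 + 1·-84 + -1·-152 + -3·-162 = 1720
s_16 = 2·1720 + -1·634 + 1·102 + -1·-84 + -3·-152 = 3448
s_17 = 2·3448 + -1·1720 + 1·634 + -1·102 + -3·-84 = 5960
s_18 = 2·5960 + -1·3448 + 1·1720 + -1·634 + -3·102 = 9252
s_19 = 2·9252 + -1·5960 + 1·3448 + -1·1720 + -3·634 = 12370
s_20 = 2·12370 + -1·9252 + 1·5960 + -1·3448 + -3·1720 = 12840
s_21 = 2·12840 + -1·12370 + 1·9252 + -1·5960 + -3·3448 = 6258
s_22 = 2·6258 + -1·12840 + 1·12370 + -1·9252 + -3·5960 = -15086
s_23 = 2·-15086 + -1·6258 + 1·12840 + -1·12370 + -3·9252 = -63716
s_24 = 2·-63716 + -1·-15086 + 1·6258 + -1·12840 + -3·12370 = -156038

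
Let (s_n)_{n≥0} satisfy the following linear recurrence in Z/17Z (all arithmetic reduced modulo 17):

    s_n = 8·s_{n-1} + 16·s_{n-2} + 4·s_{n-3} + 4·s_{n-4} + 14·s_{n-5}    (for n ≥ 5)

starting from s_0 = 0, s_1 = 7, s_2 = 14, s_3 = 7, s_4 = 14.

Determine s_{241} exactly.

13

s_5 = 8·14 + 16·7 + 4·14 + 4·7 + 14·0 = 2
s_6 = 8·2 + 16·14 + 4·7 + 4·14 + 14·7 = 14
s_7 = 8·14 + 16·2 + 4·14 + 4·7 + 14·14 = 16
s_8 = 8·16 + 16·14 + 4·2 + 4·14 + 14·7 = 4
s_9 = 8·4 + 16·16 + 4·14 + 4·2 + 14·14 = 4
s_10 = 8·4 + 16·4 + 4·16 + 4·14 + 14·2 = 6
Continuing the recurrence:
  s_11 = 14;  s_12 = 5;  s_13 = 3;  s_14 = 2;  s_15 = 3;  s_16 = 12
  s_17 = 13;  s_18 = 1;  s_19 = 15;  s_20 = 6;  s_21 = 2;  s_22 = 1
  s_23 = 2;  s_24 = 2;  s_25 = 8;  s_26 = 0;  s_27 = 5;  s_28 = 6
  s_29 = 1;  s_30 = 15;  s_31 = 10;  s_32 = 10;  s_33 = 14;  s_34 = 12
  s_35 = 15;  s_36 = 4;  s_37 = 6;  s_38 = 8;  s_39 = 13;  s_40 = 6
  s_41 = 11;  s_42 = 12;  s_43 = 1;  s_44 = 8;  s_45 = 1;  s_46 = 2
  s_47 = 15;  s_48 = 15;  s_49 = 8;  s_50 = 12;  s_51 = 15;  s_52 = 2
  s_53 = 2;  s_54 = 13;  s_55 = 15;  s_56 = 10;  s_57 = 0;  s_58 = 11
  s_59 = 13;  s_60 = 3;  s_61 = 8;  s_62 = 4;  s_63 = 4;  s_64 = 16
  s_65 = 10;  s_66 = 4;  s_67 = 5;  s_68 = 9;  s_69 = 7;  s_70 = 2
  s_71 = 2;  s_72 = 12;  s_73 = 1;  s_74 = 8;  s_75 = 11;  s_76 = 7
  s_77 = 11;  s_78 = 1;  s_79 = 11;  s_80 = 7;  s_81 = 4;  s_82 = 6
  s_83 = 11;  s_84 = 8;  s_85 = 4;  s_86 = 12;  s_87 = 14;  s_88 = 13
  s_89 = 11;  s_90 = 14;  s_91 = 3;  s_92 = 13;  s_93 = 9;  s_94 = 9
  s_95 = 0;  s_96 = 2;  s_97 = 15;  s_98 = 8;  s_99 = 13;  s_100 = 11
  s_101 = 8;  s_102 = 7;  s_103 = 1;  s_104 = 4;  s_105 = 7;  s_106 = 9
  s_107 = 13;  s_108 = 0;  s_109 = 5;  s_110 = 5;  s_111 = 9;  s_112 = 14
  s_113 = 7;  s_114 = 15;  s_115 = 3;  s_116 = 15;  s_117 = 10;  s_118 = 14
  s_119 = 10;  s_120 = 4;  s_121 = 5;  s_122 = 0;  s_123 = 9;  s_124 = 10
  s_125 = 11;  s_126 = 14;  s_127 = 7;  s_128 = 14;  s_129 = 5;  s_130 = 9
  s_131 = 7;  s_132 = 0;  s_133 = 7;  s_134 = 3;  s_135 = 1;  s_136 = 12
  s_137 = 16;  s_138 = 9;  s_139 = 14;  s_140 = 8;  s_141 = 12;  s_142 = 13
  s_143 = 0;  s_144 = 8;  s_145 = 4;  s_146 = 6;  s_147 = 3;  s_148 = 15
  s_149 = 14;  s_150 = 2;  s_151 = 5;  s_152 = 9;  s_153 = 1;  s_154 = 2
  s_155 = 14;  s_156 = 16;  s_157 = 14;  s_158 = 4;  s_159 = 13;  s_160 = 8
  s_161 = 7;  s_162 = 6;  s_163 = 11;  s_164 = 1;  s_165 = 8;  s_166 = 8
  s_167 = 1;  s_168 = 3;  s_169 = 16;  s_170 = 1;  s_171 = 1;  s_172 = 12
  s_173 = 1;  s_174 = 7;  s_175 = 2;  s_176 = 7;  s_177 = 16;  s_178 = 1
  s_179 = 7;  s_180 = 5;  s_181 = 12;  s_182 = 7;  s_183 = 4;  s_184 = 4
  s_185 = 4;  s_186 = 2;  s_187 = 6;  s_188 = 15;  s_189 = 7;  s_190 = 10
  s_191 = 15;  s_192 = 10;  s_193 = 3;  s_194 = 8;  s_195 = 12;  s_196 = 10
  s_197 = 14;  s_198 = 3;  s_199 = 6;  s_200 = 3;  s_201 = 5;  s_202 = 14
  s_203 = 15;  s_204 = 1;  s_205 = 9;  s_206 = 2;  s_207 = 12;  s_208 = 4
  s_209 = 10;  s_210 = 3;  s_211 = 4;  s_212 = 15;  s_213 = 3;  s_214 = 7
  s_215 = 1;  s_216 = 10;  s_217 = 6;  s_218 = 10;  s_219 = 12;  s_220 = 11
  s_221 = 8;  s_222 = 4;  s_223 = 1;  s_224 = 10;  s_225 = 9;  s_226 = 7
  s_227 = 11;  s_228 = 1;  s_229 = 14;  s_230 = 3;  s_231 = 3;  s_232 = 14
  s_233 = 4;  s_234 = 0;  s_235 = 4;  s_236 = 10;  s_237 = 16;  s_238 = 3
  s_239 = 13
s_240 = 8·13 + 16·3 + 4·16 + 4·10 + 14·4 = 6
s_241 = 8·6 + 16·13 + 4·3 + 4·16 + 14·10 = 13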